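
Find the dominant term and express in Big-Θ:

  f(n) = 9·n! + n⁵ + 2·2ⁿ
Θ(n!)

Order the terms by growth rate: n⁵ ≺ 2·2ⁿ ≺ 9·n!.
The fastest-growing term 9·n! dominates as n → ∞; dropping its constant factor gives Θ(n!).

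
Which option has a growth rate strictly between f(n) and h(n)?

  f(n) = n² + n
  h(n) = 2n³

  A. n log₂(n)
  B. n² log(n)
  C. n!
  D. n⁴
B

We need g(n) with n² + n = o(g(n)) and g(n) = o(2n³), i.e. O(n²) ≺ g ≺ O(n³).
Check each option:
  A. n log₂(n) — O(n log n) does not grow strictly faster than f(n)
  B. n² log(n) — O(n² log n) is strictly between O(n²) and O(n³) ✓
  C. n! — O(n!) does not grow strictly slower than h(n)
  D. n⁴ — O(n⁴) does not grow strictly slower than h(n)

Only option B (n² log(n)) lies strictly between.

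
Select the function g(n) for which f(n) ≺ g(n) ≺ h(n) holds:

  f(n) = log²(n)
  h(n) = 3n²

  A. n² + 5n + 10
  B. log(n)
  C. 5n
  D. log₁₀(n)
C

We need g(n) with log²(n) = o(g(n)) and g(n) = o(3n²), i.e. O(log² n) ≺ g ≺ O(n²).
Check each option:
  A. n² + 5n + 10 — O(n²) does not grow strictly slower than h(n)
  B. log(n) — O(log n) does not grow strictly faster than f(n)
  C. 5n — O(n) is strictly between O(log² n) and O(n²) ✓
  D. log₁₀(n) — O(log n) does not grow strictly faster than f(n)

Only option C (5n) lies strictly between.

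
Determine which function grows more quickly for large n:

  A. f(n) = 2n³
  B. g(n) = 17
A

f(n) = 2n³ is O(n³), while g(n) = 17 is O(1).
Since O(n³) grows faster than O(1), f(n) dominates.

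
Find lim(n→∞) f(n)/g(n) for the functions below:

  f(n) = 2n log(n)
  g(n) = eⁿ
0

Since 2n log(n) (O(n log n)) grows slower than eⁿ (O(eⁿ)),
the ratio f(n)/g(n) → 0 as n → ∞.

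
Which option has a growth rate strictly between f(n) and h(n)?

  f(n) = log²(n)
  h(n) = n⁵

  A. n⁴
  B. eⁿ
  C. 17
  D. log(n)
A

We need g(n) with log²(n) = o(g(n)) and g(n) = o(n⁵), i.e. O(log² n) ≺ g ≺ O(n⁵).
Check each option:
  A. n⁴ — O(n⁴) is strictly between O(log² n) and O(n⁵) ✓
  B. eⁿ — O(eⁿ) does not grow strictly slower than h(n)
  C. 17 — O(1) does not grow strictly faster than f(n)
  D. log(n) — O(log n) does not grow strictly faster than f(n)

Only option A (n⁴) lies strictly between.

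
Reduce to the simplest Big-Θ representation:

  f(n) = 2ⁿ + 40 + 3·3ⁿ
Θ(3ⁿ)

Order the terms by growth rate: 40 ≺ 2ⁿ ≺ 3·3ⁿ.
The fastest-growing term 3·3ⁿ dominates as n → ∞; dropping its constant factor gives Θ(3ⁿ).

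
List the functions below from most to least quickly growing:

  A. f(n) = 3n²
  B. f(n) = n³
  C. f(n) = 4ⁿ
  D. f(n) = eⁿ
C > D > B > A

Comparing growth rates:
C = 4ⁿ is O(4ⁿ)
D = eⁿ is O(eⁿ)
B = n³ is O(n³)
A = 3n² is O(n²)

Therefore, the order from fastest to slowest is: C > D > B > A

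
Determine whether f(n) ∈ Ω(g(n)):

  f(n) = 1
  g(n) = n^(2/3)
False

f(n) = 1 is O(1), and g(n) = n^(2/3) is O(n^(2/3)).
Since O(1) grows slower than O(n^(2/3)), f(n) = Ω(g(n)) is false.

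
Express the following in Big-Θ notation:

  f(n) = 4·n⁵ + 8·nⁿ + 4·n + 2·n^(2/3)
Θ(nⁿ)

Order the terms by growth rate: 2·n^(2/3) ≺ 4·n ≺ 4·n⁵ ≺ 8·nⁿ.
The fastest-growing term 8·nⁿ dominates as n → ∞; dropping its constant factor gives Θ(nⁿ).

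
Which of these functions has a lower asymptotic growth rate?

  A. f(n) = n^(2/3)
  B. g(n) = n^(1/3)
B

f(n) = n^(2/3) is O(n^(2/3)), while g(n) = n^(1/3) is O(n^(1/3)).
Since O(n^(1/3)) grows slower than O(n^(2/3)), g(n) is dominated.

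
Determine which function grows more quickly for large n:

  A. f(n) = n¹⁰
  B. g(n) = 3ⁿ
B

f(n) = n¹⁰ is O(n¹⁰), while g(n) = 3ⁿ is O(3ⁿ).
Since O(3ⁿ) grows faster than O(n¹⁰), g(n) dominates.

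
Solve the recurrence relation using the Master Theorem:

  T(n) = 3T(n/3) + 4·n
Θ(n log n)

Master Theorem: a = 3, b = 3, f(n) = 4·n.
Compute the critical exponent d = log₃(3) = 1.
Compare f(n) = Θ(n) against n^d:
  k = 1 = d, so f(n) = Θ(n^d) — Case 2.
  Work is balanced across levels: T(n) = Θ(n^d log n) = Θ(n log n).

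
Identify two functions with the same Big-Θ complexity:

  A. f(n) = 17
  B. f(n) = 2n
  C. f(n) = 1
A and C

Examining each function:
  A. 17 is O(1)
  B. 2n is O(n)
  C. 1 is O(1)

Functions A and C both have the same complexity class.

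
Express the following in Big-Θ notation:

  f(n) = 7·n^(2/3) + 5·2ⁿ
Θ(2ⁿ)

Order the terms by growth rate: 7·n^(2/3) ≺ 5·2ⁿ.
The fastest-growing term 5·2ⁿ dominates as n → ∞; dropping its constant factor gives Θ(2ⁿ).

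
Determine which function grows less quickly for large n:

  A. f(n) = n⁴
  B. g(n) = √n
B

f(n) = n⁴ is O(n⁴), while g(n) = √n is O(√n).
Since O(√n) grows slower than O(n⁴), g(n) is dominated.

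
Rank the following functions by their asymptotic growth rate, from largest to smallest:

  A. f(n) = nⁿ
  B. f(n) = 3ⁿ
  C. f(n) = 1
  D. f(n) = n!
A > D > B > C

Comparing growth rates:
A = nⁿ is O(nⁿ)
D = n! is O(n!)
B = 3ⁿ is O(3ⁿ)
C = 1 is O(1)

Therefore, the order from fastest to slowest is: A > D > B > C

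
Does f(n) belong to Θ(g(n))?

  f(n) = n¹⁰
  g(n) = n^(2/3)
False

f(n) = n¹⁰ is O(n¹⁰), and g(n) = n^(2/3) is O(n^(2/3)).
Since they have different growth rates, f(n) = Θ(g(n)) is false.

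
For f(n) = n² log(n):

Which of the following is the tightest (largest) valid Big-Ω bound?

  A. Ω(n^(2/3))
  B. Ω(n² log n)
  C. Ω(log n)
B

f(n) = n² log(n) is Ω(n² log n).
All listed options are valid Big-Ω bounds (lower bounds),
but Ω(n² log n) is the tightest (largest valid bound).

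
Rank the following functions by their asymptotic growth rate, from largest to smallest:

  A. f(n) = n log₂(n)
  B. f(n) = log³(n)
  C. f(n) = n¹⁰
C > A > B

Comparing growth rates:
C = n¹⁰ is O(n¹⁰)
A = n log₂(n) is O(n log n)
B = log³(n) is O(log³ n)

Therefore, the order from fastest to slowest is: C > A > B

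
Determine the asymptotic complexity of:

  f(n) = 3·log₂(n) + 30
O(log n)

The dominant term in 3·log₂(n) + 30 is 3·log₂(n), which is Θ(log n).
Lower-order terms (30) are asymptotically negligible.
Constants are absorbed, so the tightest bound is O(log n).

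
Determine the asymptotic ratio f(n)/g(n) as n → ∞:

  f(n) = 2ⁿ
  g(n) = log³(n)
∞

Since 2ⁿ (O(2ⁿ)) grows faster than log³(n) (O(log³ n)),
the ratio f(n)/g(n) → ∞ as n → ∞.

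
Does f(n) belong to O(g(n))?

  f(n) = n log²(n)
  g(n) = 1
False

f(n) = n log²(n) is O(n log² n), and g(n) = 1 is O(1).
Since O(n log² n) grows faster than O(1), f(n) = O(g(n)) is false.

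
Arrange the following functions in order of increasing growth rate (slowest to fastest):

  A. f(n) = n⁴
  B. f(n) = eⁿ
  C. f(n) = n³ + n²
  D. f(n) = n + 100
D < C < A < B

Comparing growth rates:
D = n + 100 is O(n)
C = n³ + n² is O(n³)
A = n⁴ is O(n⁴)
B = eⁿ is O(eⁿ)

Therefore, the order from slowest to fastest is: D < C < A < B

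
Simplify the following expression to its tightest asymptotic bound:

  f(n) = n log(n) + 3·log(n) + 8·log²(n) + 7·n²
Θ(n²)

Order the terms by growth rate: 3·log(n) ≺ 8·log²(n) ≺ n log(n) ≺ 7·n².
The fastest-growing term 7·n² dominates as n → ∞; dropping its constant factor gives Θ(n²).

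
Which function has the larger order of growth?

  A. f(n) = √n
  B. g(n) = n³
B

f(n) = √n is O(√n), while g(n) = n³ is O(n³).
Since O(n³) grows faster than O(√n), g(n) dominates.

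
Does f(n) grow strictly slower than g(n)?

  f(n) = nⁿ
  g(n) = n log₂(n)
False

f(n) = nⁿ is O(nⁿ), and g(n) = n log₂(n) is O(n log n).
Since O(nⁿ) grows faster than or equal to O(n log n), f(n) = o(g(n)) is false.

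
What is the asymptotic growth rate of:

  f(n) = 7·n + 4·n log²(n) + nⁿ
Θ(nⁿ)

Order the terms by growth rate: 7·n ≺ 4·n log²(n) ≺ nⁿ.
The fastest-growing term nⁿ dominates as n → ∞; dropping its constant factor gives Θ(nⁿ).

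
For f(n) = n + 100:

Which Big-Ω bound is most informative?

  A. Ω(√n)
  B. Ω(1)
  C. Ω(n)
C

f(n) = n + 100 is Ω(n).
All listed options are valid Big-Ω bounds (lower bounds),
but Ω(n) is the tightest (largest valid bound).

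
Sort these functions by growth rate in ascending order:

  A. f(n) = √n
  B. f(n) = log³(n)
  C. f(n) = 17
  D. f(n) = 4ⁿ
C < B < A < D

Comparing growth rates:
C = 17 is O(1)
B = log³(n) is O(log³ n)
A = √n is O(√n)
D = 4ⁿ is O(4ⁿ)

Therefore, the order from slowest to fastest is: C < B < A < D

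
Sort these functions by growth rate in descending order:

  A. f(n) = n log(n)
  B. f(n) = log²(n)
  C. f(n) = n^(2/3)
A > C > B

Comparing growth rates:
A = n log(n) is O(n log n)
C = n^(2/3) is O(n^(2/3))
B = log²(n) is O(log² n)

Therefore, the order from fastest to slowest is: A > C > B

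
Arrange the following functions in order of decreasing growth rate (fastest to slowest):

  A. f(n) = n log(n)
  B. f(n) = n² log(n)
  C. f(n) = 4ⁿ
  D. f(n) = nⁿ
D > C > B > A

Comparing growth rates:
D = nⁿ is O(nⁿ)
C = 4ⁿ is O(4ⁿ)
B = n² log(n) is O(n² log n)
A = n log(n) is O(n log n)

Therefore, the order from fastest to slowest is: D > C > B > A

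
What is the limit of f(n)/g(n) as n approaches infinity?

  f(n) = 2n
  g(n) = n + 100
2

Since 2n and n + 100 have the same growth rate (O(n)),
the ratio converges to a constant: 2.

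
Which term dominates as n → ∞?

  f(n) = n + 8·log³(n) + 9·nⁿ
9·nⁿ

Looking at each term:
  - n is O(n)
  - 8·log³(n) is O(log³ n)
  - 9·nⁿ is O(nⁿ)

The term 9·nⁿ (O(nⁿ)) grows fastest and dominates all others.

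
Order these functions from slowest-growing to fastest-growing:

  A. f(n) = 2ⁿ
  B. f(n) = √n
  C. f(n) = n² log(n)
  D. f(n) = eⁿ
B < C < A < D

Comparing growth rates:
B = √n is O(√n)
C = n² log(n) is O(n² log n)
A = 2ⁿ is O(2ⁿ)
D = eⁿ is O(eⁿ)

Therefore, the order from slowest to fastest is: B < C < A < D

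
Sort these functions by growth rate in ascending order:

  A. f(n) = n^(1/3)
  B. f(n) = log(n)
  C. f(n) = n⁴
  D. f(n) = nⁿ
B < A < C < D

Comparing growth rates:
B = log(n) is O(log n)
A = n^(1/3) is O(n^(1/3))
C = n⁴ is O(n⁴)
D = nⁿ is O(nⁿ)

Therefore, the order from slowest to fastest is: B < A < C < D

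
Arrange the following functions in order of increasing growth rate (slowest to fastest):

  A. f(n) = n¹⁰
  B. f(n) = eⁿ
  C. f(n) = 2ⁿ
A < C < B

Comparing growth rates:
A = n¹⁰ is O(n¹⁰)
C = 2ⁿ is O(2ⁿ)
B = eⁿ is O(eⁿ)

Therefore, the order from slowest to fastest is: A < C < B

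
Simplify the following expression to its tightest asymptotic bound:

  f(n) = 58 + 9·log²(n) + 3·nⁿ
Θ(nⁿ)

Order the terms by growth rate: 58 ≺ 9·log²(n) ≺ 3·nⁿ.
The fastest-growing term 3·nⁿ dominates as n → ∞; dropping its constant factor gives Θ(nⁿ).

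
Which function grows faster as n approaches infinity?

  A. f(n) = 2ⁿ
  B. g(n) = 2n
A

f(n) = 2ⁿ is O(2ⁿ), while g(n) = 2n is O(n).
Since O(2ⁿ) grows faster than O(n), f(n) dominates.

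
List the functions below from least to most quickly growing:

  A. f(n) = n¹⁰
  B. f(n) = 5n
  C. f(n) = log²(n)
C < B < A

Comparing growth rates:
C = log²(n) is O(log² n)
B = 5n is O(n)
A = n¹⁰ is O(n¹⁰)

Therefore, the order from slowest to fastest is: C < B < A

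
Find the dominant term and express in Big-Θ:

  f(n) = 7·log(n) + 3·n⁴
Θ(n⁴)

Order the terms by growth rate: 7·log(n) ≺ 3·n⁴.
The fastest-growing term 3·n⁴ dominates as n → ∞; dropping its constant factor gives Θ(n⁴).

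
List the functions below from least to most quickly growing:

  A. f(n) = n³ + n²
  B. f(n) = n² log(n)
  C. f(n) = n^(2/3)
C < B < A

Comparing growth rates:
C = n^(2/3) is O(n^(2/3))
B = n² log(n) is O(n² log n)
A = n³ + n² is O(n³)

Therefore, the order from slowest to fastest is: C < B < A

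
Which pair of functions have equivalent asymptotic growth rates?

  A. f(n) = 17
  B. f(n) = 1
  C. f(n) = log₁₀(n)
A and B

Examining each function:
  A. 17 is O(1)
  B. 1 is O(1)
  C. log₁₀(n) is O(log n)

Functions A and B both have the same complexity class.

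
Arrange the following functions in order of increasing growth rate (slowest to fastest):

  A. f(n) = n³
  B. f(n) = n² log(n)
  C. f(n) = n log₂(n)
C < B < A

Comparing growth rates:
C = n log₂(n) is O(n log n)
B = n² log(n) is O(n² log n)
A = n³ is O(n³)

Therefore, the order from slowest to fastest is: C < B < A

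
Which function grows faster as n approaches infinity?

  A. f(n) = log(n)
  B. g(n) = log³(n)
B

f(n) = log(n) is O(log n), while g(n) = log³(n) is O(log³ n).
Since O(log³ n) grows faster than O(log n), g(n) dominates.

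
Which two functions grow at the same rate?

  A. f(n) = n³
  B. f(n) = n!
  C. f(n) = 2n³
A and C

Examining each function:
  A. n³ is O(n³)
  B. n! is O(n!)
  C. 2n³ is O(n³)

Functions A and C both have the same complexity class.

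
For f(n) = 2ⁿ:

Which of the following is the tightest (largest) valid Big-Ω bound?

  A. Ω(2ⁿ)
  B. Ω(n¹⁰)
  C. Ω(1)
A

f(n) = 2ⁿ is Ω(2ⁿ).
All listed options are valid Big-Ω bounds (lower bounds),
but Ω(2ⁿ) is the tightest (largest valid bound).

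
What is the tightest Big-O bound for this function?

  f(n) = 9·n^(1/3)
O(n^(1/3))

The dominant term in 9·n^(1/3) is 9·n^(1/3), which is Θ(n^(1/3)).
Constants are absorbed, so the tightest bound is O(n^(1/3)).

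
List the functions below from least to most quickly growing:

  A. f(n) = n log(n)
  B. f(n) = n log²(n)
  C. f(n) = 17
C < A < B

Comparing growth rates:
C = 17 is O(1)
A = n log(n) is O(n log n)
B = n log²(n) is O(n log² n)

Therefore, the order from slowest to fastest is: C < A < B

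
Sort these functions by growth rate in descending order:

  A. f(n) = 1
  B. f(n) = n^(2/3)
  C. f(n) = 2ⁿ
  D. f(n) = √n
C > B > D > A

Comparing growth rates:
C = 2ⁿ is O(2ⁿ)
B = n^(2/3) is O(n^(2/3))
D = √n is O(√n)
A = 1 is O(1)

Therefore, the order from fastest to slowest is: C > B > D > A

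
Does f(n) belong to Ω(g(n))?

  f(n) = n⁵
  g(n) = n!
False

f(n) = n⁵ is O(n⁵), and g(n) = n! is O(n!).
Since O(n⁵) grows slower than O(n!), f(n) = Ω(g(n)) is false.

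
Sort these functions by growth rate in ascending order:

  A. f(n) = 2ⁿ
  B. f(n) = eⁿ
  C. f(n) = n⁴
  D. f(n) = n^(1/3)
D < C < A < B

Comparing growth rates:
D = n^(1/3) is O(n^(1/3))
C = n⁴ is O(n⁴)
A = 2ⁿ is O(2ⁿ)
B = eⁿ is O(eⁿ)

Therefore, the order from slowest to fastest is: D < C < A < B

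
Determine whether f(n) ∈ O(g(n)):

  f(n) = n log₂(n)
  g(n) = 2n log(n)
True

f(n) = n log₂(n) and g(n) = 2n log(n) are both O(n log n).
Big-O permits equal growth rates (f ≤ c·g for some c), so f(n) = O(g(n)) is true.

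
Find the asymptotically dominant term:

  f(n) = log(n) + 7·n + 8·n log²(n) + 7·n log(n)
8·n log²(n)

Looking at each term:
  - log(n) is O(log n)
  - 7·n is O(n)
  - 8·n log²(n) is O(n log² n)
  - 7·n log(n) is O(n log n)

The term 8·n log²(n) (O(n log² n)) grows fastest and dominates all others.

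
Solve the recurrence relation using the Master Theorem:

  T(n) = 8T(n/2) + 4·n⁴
Θ(n⁴)

Master Theorem: a = 8, b = 2, f(n) = 4·n⁴.
Compute the critical exponent d = log₂(8) = 3.
Compare f(n) = Θ(n⁴) against n^d:
  k = 4 > d = 3, so f(n) = Ω(n^(d+ε)) — Case 3.
  Regularity: a·(n/b)^4/n^4 = a/b^4 = 8/16 < 1 ✓.
  The top-level work dominates: T(n) = Θ(f(n)) = Θ(n⁴).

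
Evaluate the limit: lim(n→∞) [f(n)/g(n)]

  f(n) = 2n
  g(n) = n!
0

Since 2n (O(n)) grows slower than n! (O(n!)),
the ratio f(n)/g(n) → 0 as n → ∞.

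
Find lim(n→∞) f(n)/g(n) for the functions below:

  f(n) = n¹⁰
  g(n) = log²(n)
∞

Since n¹⁰ (O(n¹⁰)) grows faster than log²(n) (O(log² n)),
the ratio f(n)/g(n) → ∞ as n → ∞.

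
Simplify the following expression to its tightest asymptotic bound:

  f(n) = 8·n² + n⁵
Θ(n⁵)

Order the terms by growth rate: 8·n² ≺ n⁵.
The fastest-growing term n⁵ dominates as n → ∞; dropping its constant factor gives Θ(n⁵).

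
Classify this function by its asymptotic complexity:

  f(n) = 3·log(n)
O(log n)

The dominant term in 3·log(n) is 3·log(n), which is Θ(log n).
Constants are absorbed, so the tightest bound is O(log n).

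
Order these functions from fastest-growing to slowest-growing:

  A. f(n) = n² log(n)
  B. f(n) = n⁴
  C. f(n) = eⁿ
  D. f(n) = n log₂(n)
C > B > A > D

Comparing growth rates:
C = eⁿ is O(eⁿ)
B = n⁴ is O(n⁴)
A = n² log(n) is O(n² log n)
D = n log₂(n) is O(n log n)

Therefore, the order from fastest to slowest is: C > B > A > D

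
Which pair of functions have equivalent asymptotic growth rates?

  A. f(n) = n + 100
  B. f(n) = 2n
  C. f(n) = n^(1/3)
A and B

Examining each function:
  A. n + 100 is O(n)
  B. 2n is O(n)
  C. n^(1/3) is O(n^(1/3))

Functions A and B both have the same complexity class.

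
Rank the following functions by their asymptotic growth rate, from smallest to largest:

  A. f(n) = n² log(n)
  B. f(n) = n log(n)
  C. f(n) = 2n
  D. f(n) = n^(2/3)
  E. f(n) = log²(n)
E < D < C < B < A

Comparing growth rates:
E = log²(n) is O(log² n)
D = n^(2/3) is O(n^(2/3))
C = 2n is O(n)
B = n log(n) is O(n log n)
A = n² log(n) is O(n² log n)

Therefore, the order from slowest to fastest is: E < D < C < B < A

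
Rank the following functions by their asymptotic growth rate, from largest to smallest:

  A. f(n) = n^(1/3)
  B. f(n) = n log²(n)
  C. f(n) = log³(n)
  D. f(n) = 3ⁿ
D > B > A > C

Comparing growth rates:
D = 3ⁿ is O(3ⁿ)
B = n log²(n) is O(n log² n)
A = n^(1/3) is O(n^(1/3))
C = log³(n) is O(log³ n)

Therefore, the order from fastest to slowest is: D > B > A > C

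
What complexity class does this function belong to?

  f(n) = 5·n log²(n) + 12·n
O(n log² n)

The dominant term in 5·n log²(n) + 12·n is 5·n log²(n), which is Θ(n log² n).
Lower-order terms (12·n) are asymptotically negligible.
Constants are absorbed, so the tightest bound is O(n log² n).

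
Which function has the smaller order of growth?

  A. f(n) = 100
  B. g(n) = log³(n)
A

f(n) = 100 is O(1), while g(n) = log³(n) is O(log³ n).
Since O(1) grows slower than O(log³ n), f(n) is dominated.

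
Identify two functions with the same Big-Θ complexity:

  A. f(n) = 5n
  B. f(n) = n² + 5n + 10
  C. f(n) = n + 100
A and C

Examining each function:
  A. 5n is O(n)
  B. n² + 5n + 10 is O(n²)
  C. n + 100 is O(n)

Functions A and C both have the same complexity class.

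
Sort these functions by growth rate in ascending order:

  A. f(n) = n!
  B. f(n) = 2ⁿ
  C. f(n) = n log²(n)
C < B < A

Comparing growth rates:
C = n log²(n) is O(n log² n)
B = 2ⁿ is O(2ⁿ)
A = n! is O(n!)

Therefore, the order from slowest to fastest is: C < B < A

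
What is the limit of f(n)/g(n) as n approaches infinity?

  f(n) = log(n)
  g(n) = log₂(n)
log(2)

Since log(n) and log₂(n) have the same growth rate (O(log n)),
the ratio converges to a constant: log(2).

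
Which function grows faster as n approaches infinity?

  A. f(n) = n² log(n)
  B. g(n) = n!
B

f(n) = n² log(n) is O(n² log n), while g(n) = n! is O(n!).
Since O(n!) grows faster than O(n² log n), g(n) dominates.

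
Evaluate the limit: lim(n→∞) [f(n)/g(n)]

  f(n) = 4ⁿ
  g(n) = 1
∞

Since 4ⁿ (O(4ⁿ)) grows faster than 1 (O(1)),
the ratio f(n)/g(n) → ∞ as n → ∞.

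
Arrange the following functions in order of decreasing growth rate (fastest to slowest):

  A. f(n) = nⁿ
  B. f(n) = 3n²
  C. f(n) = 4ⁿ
A > C > B

Comparing growth rates:
A = nⁿ is O(nⁿ)
C = 4ⁿ is O(4ⁿ)
B = 3n² is O(n²)

Therefore, the order from fastest to slowest is: A > C > B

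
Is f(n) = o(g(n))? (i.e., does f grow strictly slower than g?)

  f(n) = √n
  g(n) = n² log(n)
True

f(n) = √n is O(√n), and g(n) = n² log(n) is O(n² log n).
Since O(√n) grows strictly slower than O(n² log n), f(n) = o(g(n)) is true.
This means lim(n→∞) f(n)/g(n) = 0.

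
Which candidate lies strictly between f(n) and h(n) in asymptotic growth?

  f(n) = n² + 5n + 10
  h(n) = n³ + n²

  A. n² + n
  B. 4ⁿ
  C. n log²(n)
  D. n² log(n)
D

We need g(n) with n² + 5n + 10 = o(g(n)) and g(n) = o(n³ + n²), i.e. O(n²) ≺ g ≺ O(n³).
Check each option:
  A. n² + n — O(n²) does not grow strictly faster than f(n)
  B. 4ⁿ — O(4ⁿ) does not grow strictly slower than h(n)
  C. n log²(n) — O(n log² n) does not grow strictly faster than f(n)
  D. n² log(n) — O(n² log n) is strictly between O(n²) and O(n³) ✓

Only option D (n² log(n)) lies strictly between.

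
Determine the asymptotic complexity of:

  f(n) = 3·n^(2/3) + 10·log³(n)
O(n^(2/3))

The dominant term in 3·n^(2/3) + 10·log³(n) is 3·n^(2/3), which is Θ(n^(2/3)).
Lower-order terms (10·log³(n)) are asymptotically negligible.
Constants are absorbed, so the tightest bound is O(n^(2/3)).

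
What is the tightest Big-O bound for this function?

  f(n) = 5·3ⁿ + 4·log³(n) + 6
O(3ⁿ)

The dominant term in 5·3ⁿ + 4·log³(n) + 6 is 5·3ⁿ, which is Θ(3ⁿ).
Lower-order terms (4·log³(n), 6) are asymptotically negligible.
Constants are absorbed, so the tightest bound is O(3ⁿ).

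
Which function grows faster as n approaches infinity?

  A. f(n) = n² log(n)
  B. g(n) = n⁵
B

f(n) = n² log(n) is O(n² log n), while g(n) = n⁵ is O(n⁵).
Since O(n⁵) grows faster than O(n² log n), g(n) dominates.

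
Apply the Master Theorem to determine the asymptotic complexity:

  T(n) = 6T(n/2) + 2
Θ(n^log₂(6))

Master Theorem: a = 6, b = 2, f(n) = 2.
Compute the critical exponent d = log₂(6) = 2.585.
Compare f(n) = Θ(1) against n^d:
  k = 0 < d = 2.585, so f(n) = O(n^(d-ε)) — Case 1.
  The recursion cost dominates: T(n) = Θ(n^d) = Θ(n^log₂(6)).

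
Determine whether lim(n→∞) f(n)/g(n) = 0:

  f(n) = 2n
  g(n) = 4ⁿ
True

f(n) = 2n is O(n), and g(n) = 4ⁿ is O(4ⁿ).
Since O(n) grows strictly slower than O(4ⁿ), f(n) = o(g(n)) is true.
This means lim(n→∞) f(n)/g(n) = 0.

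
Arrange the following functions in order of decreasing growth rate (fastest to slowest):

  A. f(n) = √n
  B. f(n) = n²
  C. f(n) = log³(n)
B > A > C

Comparing growth rates:
B = n² is O(n²)
A = √n is O(√n)
C = log³(n) is O(log³ n)

Therefore, the order from fastest to slowest is: B > A > C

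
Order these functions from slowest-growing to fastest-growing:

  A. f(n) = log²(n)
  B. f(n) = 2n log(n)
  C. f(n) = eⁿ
A < B < C

Comparing growth rates:
A = log²(n) is O(log² n)
B = 2n log(n) is O(n log n)
C = eⁿ is O(eⁿ)

Therefore, the order from slowest to fastest is: A < B < C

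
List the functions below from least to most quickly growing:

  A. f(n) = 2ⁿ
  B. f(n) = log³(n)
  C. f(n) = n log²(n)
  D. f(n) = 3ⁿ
B < C < A < D

Comparing growth rates:
B = log³(n) is O(log³ n)
C = n log²(n) is O(n log² n)
A = 2ⁿ is O(2ⁿ)
D = 3ⁿ is O(3ⁿ)

Therefore, the order from slowest to fastest is: B < C < A < D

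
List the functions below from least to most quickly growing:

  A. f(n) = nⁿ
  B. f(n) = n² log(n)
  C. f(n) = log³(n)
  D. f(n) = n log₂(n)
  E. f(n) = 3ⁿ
C < D < B < E < A

Comparing growth rates:
C = log³(n) is O(log³ n)
D = n log₂(n) is O(n log n)
B = n² log(n) is O(n² log n)
E = 3ⁿ is O(3ⁿ)
A = nⁿ is O(nⁿ)

Therefore, the order from slowest to fastest is: C < D < B < E < A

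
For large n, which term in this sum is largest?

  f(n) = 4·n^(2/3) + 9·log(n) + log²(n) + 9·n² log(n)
9·n² log(n)

Looking at each term:
  - 4·n^(2/3) is O(n^(2/3))
  - 9·log(n) is O(log n)
  - log²(n) is O(log² n)
  - 9·n² log(n) is O(n² log n)

The term 9·n² log(n) (O(n² log n)) grows fastest and dominates all others.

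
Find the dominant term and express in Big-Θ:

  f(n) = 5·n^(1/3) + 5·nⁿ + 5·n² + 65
Θ(nⁿ)

Order the terms by growth rate: 65 ≺ 5·n^(1/3) ≺ 5·n² ≺ 5·nⁿ.
The fastest-growing term 5·nⁿ dominates as n → ∞; dropping its constant factor gives Θ(nⁿ).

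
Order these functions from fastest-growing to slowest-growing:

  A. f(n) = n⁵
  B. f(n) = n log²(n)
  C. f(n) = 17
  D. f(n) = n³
A > D > B > C

Comparing growth rates:
A = n⁵ is O(n⁵)
D = n³ is O(n³)
B = n log²(n) is O(n log² n)
C = 17 is O(1)

Therefore, the order from fastest to slowest is: A > D > B > C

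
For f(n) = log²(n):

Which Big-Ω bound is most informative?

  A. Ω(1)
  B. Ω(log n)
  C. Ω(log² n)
C

f(n) = log²(n) is Ω(log² n).
All listed options are valid Big-Ω bounds (lower bounds),
but Ω(log² n) is the tightest (largest valid bound).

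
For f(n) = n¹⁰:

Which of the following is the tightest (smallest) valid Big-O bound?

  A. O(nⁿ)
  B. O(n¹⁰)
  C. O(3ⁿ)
B

f(n) = n¹⁰ is O(n¹⁰).
All listed options are valid Big-O bounds (upper bounds),
but O(n¹⁰) is the tightest (smallest valid bound).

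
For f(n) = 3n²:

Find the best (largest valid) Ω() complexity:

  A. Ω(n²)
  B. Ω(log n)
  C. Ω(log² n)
A

f(n) = 3n² is Ω(n²).
All listed options are valid Big-Ω bounds (lower bounds),
but Ω(n²) is the tightest (largest valid bound).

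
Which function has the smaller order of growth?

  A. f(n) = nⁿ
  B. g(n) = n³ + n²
B

f(n) = nⁿ is O(nⁿ), while g(n) = n³ + n² is O(n³).
Since O(n³) grows slower than O(nⁿ), g(n) is dominated.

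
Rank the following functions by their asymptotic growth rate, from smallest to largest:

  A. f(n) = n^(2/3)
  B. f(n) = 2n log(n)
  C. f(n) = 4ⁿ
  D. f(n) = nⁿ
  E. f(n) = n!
A < B < C < E < D

Comparing growth rates:
A = n^(2/3) is O(n^(2/3))
B = 2n log(n) is O(n log n)
C = 4ⁿ is O(4ⁿ)
E = n! is O(n!)
D = nⁿ is O(nⁿ)

Therefore, the order from slowest to fastest is: A < B < C < E < D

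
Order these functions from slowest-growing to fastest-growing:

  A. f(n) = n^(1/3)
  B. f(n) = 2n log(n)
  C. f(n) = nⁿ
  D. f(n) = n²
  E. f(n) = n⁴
A < B < D < E < C

Comparing growth rates:
A = n^(1/3) is O(n^(1/3))
B = 2n log(n) is O(n log n)
D = n² is O(n²)
E = n⁴ is O(n⁴)
C = nⁿ is O(nⁿ)

Therefore, the order from slowest to fastest is: A < B < D < E < C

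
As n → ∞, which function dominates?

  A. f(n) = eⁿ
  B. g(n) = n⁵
A

f(n) = eⁿ is O(eⁿ), while g(n) = n⁵ is O(n⁵).
Since O(eⁿ) grows faster than O(n⁵), f(n) dominates.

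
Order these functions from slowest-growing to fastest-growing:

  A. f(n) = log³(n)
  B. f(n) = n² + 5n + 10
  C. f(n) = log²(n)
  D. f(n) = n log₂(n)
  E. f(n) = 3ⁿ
C < A < D < B < E

Comparing growth rates:
C = log²(n) is O(log² n)
A = log³(n) is O(log³ n)
D = n log₂(n) is O(n log n)
B = n² + 5n + 10 is O(n²)
E = 3ⁿ is O(3ⁿ)

Therefore, the order from slowest to fastest is: C < A < D < B < E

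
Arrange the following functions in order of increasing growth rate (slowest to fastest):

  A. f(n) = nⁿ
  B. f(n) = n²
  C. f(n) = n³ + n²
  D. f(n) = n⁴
B < C < D < A

Comparing growth rates:
B = n² is O(n²)
C = n³ + n² is O(n³)
D = n⁴ is O(n⁴)
A = nⁿ is O(nⁿ)

Therefore, the order from slowest to fastest is: B < C < D < A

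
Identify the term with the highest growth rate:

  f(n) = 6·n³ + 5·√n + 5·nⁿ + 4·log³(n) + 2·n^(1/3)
5·nⁿ

Looking at each term:
  - 6·n³ is O(n³)
  - 5·√n is O(√n)
  - 5·nⁿ is O(nⁿ)
  - 4·log³(n) is O(log³ n)
  - 2·n^(1/3) is O(n^(1/3))

The term 5·nⁿ (O(nⁿ)) grows fastest and dominates all others.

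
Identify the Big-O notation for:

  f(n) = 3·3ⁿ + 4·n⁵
O(3ⁿ)

The dominant term in 3·3ⁿ + 4·n⁵ is 3·3ⁿ, which is Θ(3ⁿ).
Lower-order terms (4·n⁵) are asymptotically negligible.
Constants are absorbed, so the tightest bound is O(3ⁿ).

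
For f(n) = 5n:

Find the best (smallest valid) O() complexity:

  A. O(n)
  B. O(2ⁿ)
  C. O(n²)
A

f(n) = 5n is O(n).
All listed options are valid Big-O bounds (upper bounds),
but O(n) is the tightest (smallest valid bound).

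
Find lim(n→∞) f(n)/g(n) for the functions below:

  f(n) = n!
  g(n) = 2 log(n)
∞

Since n! (O(n!)) grows faster than 2 log(n) (O(log n)),
the ratio f(n)/g(n) → ∞ as n → ∞.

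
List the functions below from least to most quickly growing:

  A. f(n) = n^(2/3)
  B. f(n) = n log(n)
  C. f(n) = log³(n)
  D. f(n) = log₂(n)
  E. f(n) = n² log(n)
D < C < A < B < E

Comparing growth rates:
D = log₂(n) is O(log n)
C = log³(n) is O(log³ n)
A = n^(2/3) is O(n^(2/3))
B = n log(n) is O(n log n)
E = n² log(n) is O(n² log n)

Therefore, the order from slowest to fastest is: D < C < A < B < E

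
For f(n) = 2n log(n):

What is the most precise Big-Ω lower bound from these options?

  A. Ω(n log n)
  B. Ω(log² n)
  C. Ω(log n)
A

f(n) = 2n log(n) is Ω(n log n).
All listed options are valid Big-Ω bounds (lower bounds),
but Ω(n log n) is the tightest (largest valid bound).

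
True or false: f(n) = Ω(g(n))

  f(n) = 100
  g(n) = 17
True

f(n) = 100 and g(n) = 17 are both O(1).
Big-Ω permits equal growth rates (f ≥ c·g for some c > 0), so f(n) = Ω(g(n)) is true.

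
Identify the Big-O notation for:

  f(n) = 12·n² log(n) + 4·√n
O(n² log n)

The dominant term in 12·n² log(n) + 4·√n is 12·n² log(n), which is Θ(n² log n).
Lower-order terms (4·√n) are asymptotically negligible.
Constants are absorbed, so the tightest bound is O(n² log n).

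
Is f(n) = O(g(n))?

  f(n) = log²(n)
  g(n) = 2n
True

f(n) = log²(n) is O(log² n), and g(n) = 2n is O(n).
Since O(log² n) ⊆ O(n) (f grows no faster than g), f(n) = O(g(n)) is true.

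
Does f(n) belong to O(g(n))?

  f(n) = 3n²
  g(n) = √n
False

f(n) = 3n² is O(n²), and g(n) = √n is O(√n).
Since O(n²) grows faster than O(√n), f(n) = O(g(n)) is false.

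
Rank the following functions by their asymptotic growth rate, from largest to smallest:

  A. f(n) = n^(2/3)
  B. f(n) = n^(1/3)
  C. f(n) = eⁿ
C > A > B

Comparing growth rates:
C = eⁿ is O(eⁿ)
A = n^(2/3) is O(n^(2/3))
B = n^(1/3) is O(n^(1/3))

Therefore, the order from fastest to slowest is: C > A > B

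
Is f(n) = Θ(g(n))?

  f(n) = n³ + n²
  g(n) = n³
True

f(n) = n³ + n² and g(n) = n³ are both O(n³).
Since they have the same asymptotic growth rate, f(n) = Θ(g(n)) is true.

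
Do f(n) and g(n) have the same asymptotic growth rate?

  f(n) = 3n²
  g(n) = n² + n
True

f(n) = 3n² and g(n) = n² + n are both O(n²).
Since they have the same asymptotic growth rate, f(n) = Θ(g(n)) is true.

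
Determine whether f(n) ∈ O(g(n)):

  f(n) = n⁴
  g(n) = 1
False

f(n) = n⁴ is O(n⁴), and g(n) = 1 is O(1).
Since O(n⁴) grows faster than O(1), f(n) = O(g(n)) is false.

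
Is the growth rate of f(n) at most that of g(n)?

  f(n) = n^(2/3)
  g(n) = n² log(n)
True

f(n) = n^(2/3) is O(n^(2/3)), and g(n) = n² log(n) is O(n² log n).
Since O(n^(2/3)) ⊆ O(n² log n) (f grows no faster than g), f(n) = O(g(n)) is true.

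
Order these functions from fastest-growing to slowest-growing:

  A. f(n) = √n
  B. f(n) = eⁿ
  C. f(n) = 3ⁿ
C > B > A

Comparing growth rates:
C = 3ⁿ is O(3ⁿ)
B = eⁿ is O(eⁿ)
A = √n is O(√n)

Therefore, the order from fastest to slowest is: C > B > A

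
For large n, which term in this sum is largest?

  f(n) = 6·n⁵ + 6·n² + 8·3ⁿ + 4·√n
8·3ⁿ

Looking at each term:
  - 6·n⁵ is O(n⁵)
  - 6·n² is O(n²)
  - 8·3ⁿ is O(3ⁿ)
  - 4·√n is O(√n)

The term 8·3ⁿ (O(3ⁿ)) grows fastest and dominates all others.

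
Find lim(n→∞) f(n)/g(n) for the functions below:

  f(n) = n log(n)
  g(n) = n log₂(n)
log(2)

Since n log(n) and n log₂(n) have the same growth rate (O(n log n)),
the ratio converges to a constant: log(2).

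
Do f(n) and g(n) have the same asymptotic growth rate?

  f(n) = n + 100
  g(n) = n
True

f(n) = n + 100 and g(n) = n are both O(n).
Since they have the same asymptotic growth rate, f(n) = Θ(g(n)) is true.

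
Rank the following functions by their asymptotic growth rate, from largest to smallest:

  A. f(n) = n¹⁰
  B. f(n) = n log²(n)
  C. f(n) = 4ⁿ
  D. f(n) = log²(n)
C > A > B > D

Comparing growth rates:
C = 4ⁿ is O(4ⁿ)
A = n¹⁰ is O(n¹⁰)
B = n log²(n) is O(n log² n)
D = log²(n) is O(log² n)

Therefore, the order from fastest to slowest is: C > A > B > D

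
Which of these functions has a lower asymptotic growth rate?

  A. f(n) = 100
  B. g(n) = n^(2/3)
A

f(n) = 100 is O(1), while g(n) = n^(2/3) is O(n^(2/3)).
Since O(1) grows slower than O(n^(2/3)), f(n) is dominated.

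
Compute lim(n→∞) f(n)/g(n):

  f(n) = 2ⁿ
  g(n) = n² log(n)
∞

Since 2ⁿ (O(2ⁿ)) grows faster than n² log(n) (O(n² log n)),
the ratio f(n)/g(n) → ∞ as n → ∞.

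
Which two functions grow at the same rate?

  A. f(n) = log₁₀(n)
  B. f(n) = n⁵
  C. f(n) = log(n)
A and C

Examining each function:
  A. log₁₀(n) is O(log n)
  B. n⁵ is O(n⁵)
  C. log(n) is O(log n)

Functions A and C both have the same complexity class.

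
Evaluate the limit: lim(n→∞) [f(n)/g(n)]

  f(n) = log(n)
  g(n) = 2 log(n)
1/2

Since log(n) and 2 log(n) have the same growth rate (O(log n)),
the ratio converges to a constant: 1/2.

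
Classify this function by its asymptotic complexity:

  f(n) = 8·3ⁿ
O(3ⁿ)

The dominant term in 8·3ⁿ is 8·3ⁿ, which is Θ(3ⁿ).
Constants are absorbed, so the tightest bound is O(3ⁿ).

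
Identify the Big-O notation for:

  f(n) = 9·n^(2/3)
O(n^(2/3))

The dominant term in 9·n^(2/3) is 9·n^(2/3), which is Θ(n^(2/3)).
Constants are absorbed, so the tightest bound is O(n^(2/3)).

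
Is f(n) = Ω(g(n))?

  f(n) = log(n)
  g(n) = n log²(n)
False

f(n) = log(n) is O(log n), and g(n) = n log²(n) is O(n log² n).
Since O(log n) grows slower than O(n log² n), f(n) = Ω(g(n)) is false.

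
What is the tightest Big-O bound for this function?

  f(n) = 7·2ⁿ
O(2ⁿ)

The dominant term in 7·2ⁿ is 7·2ⁿ, which is Θ(2ⁿ).
Constants are absorbed, so the tightest bound is O(2ⁿ).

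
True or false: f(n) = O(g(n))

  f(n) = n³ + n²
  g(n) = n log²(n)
False

f(n) = n³ + n² is O(n³), and g(n) = n log²(n) is O(n log² n).
Since O(n³) grows faster than O(n log² n), f(n) = O(g(n)) is false.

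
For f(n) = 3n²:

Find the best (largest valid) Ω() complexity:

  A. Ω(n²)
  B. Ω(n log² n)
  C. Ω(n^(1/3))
A

f(n) = 3n² is Ω(n²).
All listed options are valid Big-Ω bounds (lower bounds),
but Ω(n²) is the tightest (largest valid bound).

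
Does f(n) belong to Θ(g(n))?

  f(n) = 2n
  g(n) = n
True

f(n) = 2n and g(n) = n are both O(n).
Since they have the same asymptotic growth rate, f(n) = Θ(g(n)) is true.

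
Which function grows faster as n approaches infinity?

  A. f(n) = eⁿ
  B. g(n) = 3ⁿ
B

f(n) = eⁿ is O(eⁿ), while g(n) = 3ⁿ is O(3ⁿ).
Since O(3ⁿ) grows faster than O(eⁿ), g(n) dominates.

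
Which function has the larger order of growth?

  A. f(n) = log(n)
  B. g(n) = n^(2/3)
B

f(n) = log(n) is O(log n), while g(n) = n^(2/3) is O(n^(2/3)).
Since O(n^(2/3)) grows faster than O(log n), g(n) dominates.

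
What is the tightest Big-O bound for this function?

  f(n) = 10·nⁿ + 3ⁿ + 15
O(nⁿ)

The dominant term in 10·nⁿ + 3ⁿ + 15 is 10·nⁿ, which is Θ(nⁿ).
Lower-order terms (3ⁿ, 15) are asymptotically negligible.
Constants are absorbed, so the tightest bound is O(nⁿ).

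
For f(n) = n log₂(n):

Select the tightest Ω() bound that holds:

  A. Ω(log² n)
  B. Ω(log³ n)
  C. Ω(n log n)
C

f(n) = n log₂(n) is Ω(n log n).
All listed options are valid Big-Ω bounds (lower bounds),
but Ω(n log n) is the tightest (largest valid bound).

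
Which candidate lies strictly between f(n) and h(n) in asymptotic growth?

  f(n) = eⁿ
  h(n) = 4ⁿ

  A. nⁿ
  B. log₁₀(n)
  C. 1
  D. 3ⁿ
D

We need g(n) with eⁿ = o(g(n)) and g(n) = o(4ⁿ), i.e. O(eⁿ) ≺ g ≺ O(4ⁿ).
Check each option:
  A. nⁿ — O(nⁿ) does not grow strictly slower than h(n)
  B. log₁₀(n) — O(log n) does not grow strictly faster than f(n)
  C. 1 — O(1) does not grow strictly faster than f(n)
  D. 3ⁿ — O(3ⁿ) is strictly between O(eⁿ) and O(4ⁿ) ✓

Only option D (3ⁿ) lies strictly between.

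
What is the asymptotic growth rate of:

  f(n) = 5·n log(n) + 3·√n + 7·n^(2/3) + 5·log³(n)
Θ(n log n)

Order the terms by growth rate: 5·log³(n) ≺ 3·√n ≺ 7·n^(2/3) ≺ 5·n log(n).
The fastest-growing term 5·n log(n) dominates as n → ∞; dropping its constant factor gives Θ(n log n).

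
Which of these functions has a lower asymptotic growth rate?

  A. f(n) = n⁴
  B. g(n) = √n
B

f(n) = n⁴ is O(n⁴), while g(n) = √n is O(√n).
Since O(√n) grows slower than O(n⁴), g(n) is dominated.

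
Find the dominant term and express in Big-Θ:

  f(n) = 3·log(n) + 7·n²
Θ(n²)

Order the terms by growth rate: 3·log(n) ≺ 7·n².
The fastest-growing term 7·n² dominates as n → ∞; dropping its constant factor gives Θ(n²).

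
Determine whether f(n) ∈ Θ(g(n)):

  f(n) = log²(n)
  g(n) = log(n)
False

f(n) = log²(n) is O(log² n), and g(n) = log(n) is O(log n).
Since they have different growth rates, f(n) = Θ(g(n)) is false.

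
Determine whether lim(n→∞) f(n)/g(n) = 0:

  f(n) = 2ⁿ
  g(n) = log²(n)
False

f(n) = 2ⁿ is O(2ⁿ), and g(n) = log²(n) is O(log² n).
Since O(2ⁿ) grows faster than or equal to O(log² n), f(n) = o(g(n)) is false.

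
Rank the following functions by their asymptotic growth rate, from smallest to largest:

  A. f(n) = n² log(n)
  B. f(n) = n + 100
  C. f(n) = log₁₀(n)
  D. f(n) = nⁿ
C < B < A < D

Comparing growth rates:
C = log₁₀(n) is O(log n)
B = n + 100 is O(n)
A = n² log(n) is O(n² log n)
D = nⁿ is O(nⁿ)

Therefore, the order from slowest to fastest is: C < B < A < D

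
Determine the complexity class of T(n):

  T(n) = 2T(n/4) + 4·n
Θ(n)

Master Theorem: a = 2, b = 4, f(n) = 4·n.
Compute the critical exponent d = log₄(2) = 0.500.
Compare f(n) = Θ(n) against n^d:
  k = 1 > d = 0.500, so f(n) = Ω(n^(d+ε)) — Case 3.
  Regularity: a·(n/b)^1/n^1 = a/b^1 = 2/4 < 1 ✓.
  The top-level work dominates: T(n) = Θ(f(n)) = Θ(n).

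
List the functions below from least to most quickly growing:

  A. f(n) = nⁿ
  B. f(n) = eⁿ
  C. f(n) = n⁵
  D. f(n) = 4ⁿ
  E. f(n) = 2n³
E < C < B < D < A

Comparing growth rates:
E = 2n³ is O(n³)
C = n⁵ is O(n⁵)
B = eⁿ is O(eⁿ)
D = 4ⁿ is O(4ⁿ)
A = nⁿ is O(nⁿ)

Therefore, the order from slowest to fastest is: E < C < B < D < A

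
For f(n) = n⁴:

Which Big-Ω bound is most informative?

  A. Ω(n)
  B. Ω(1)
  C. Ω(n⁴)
C

f(n) = n⁴ is Ω(n⁴).
All listed options are valid Big-Ω bounds (lower bounds),
but Ω(n⁴) is the tightest (largest valid bound).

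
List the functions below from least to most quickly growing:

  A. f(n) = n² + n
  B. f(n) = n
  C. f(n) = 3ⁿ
B < A < C

Comparing growth rates:
B = n is O(n)
A = n² + n is O(n²)
C = 3ⁿ is O(3ⁿ)

Therefore, the order from slowest to fastest is: B < A < C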